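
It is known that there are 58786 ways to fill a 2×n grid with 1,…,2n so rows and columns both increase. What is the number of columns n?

Standard Young tableaux of shape 2×n are counted by C_n; 58786 = C_11.

11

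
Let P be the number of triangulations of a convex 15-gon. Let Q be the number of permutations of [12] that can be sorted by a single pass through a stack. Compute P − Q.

534888

A convex 15-gon is triangulated into 13 triangles, and the number of such triangulations is the Catalan number C_{15−2} = C_13. So P = C_13 = 742900.
Stack-sortable permutations are exactly the 231-avoiding ones, counted by C_n; here n = 12. So Q = C_12 = 208012.
P − Q = 742900 − 208012 = 534888.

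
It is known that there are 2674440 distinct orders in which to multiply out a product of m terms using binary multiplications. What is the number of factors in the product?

15

Parenthesizations of m factors are counted by C_{m−1}. Since C_14 = 2674440, the index is 14.
So the index is 14, and the number of factors is 14 + 1 = 15.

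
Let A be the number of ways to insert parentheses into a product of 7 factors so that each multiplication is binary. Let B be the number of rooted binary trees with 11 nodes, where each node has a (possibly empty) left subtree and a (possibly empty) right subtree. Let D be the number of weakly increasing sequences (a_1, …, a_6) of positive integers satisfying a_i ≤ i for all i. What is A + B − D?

Bracketing 7 factors into binary products is counted by C_{7−1} = C_6. So A = C_6 = 132.
Binary trees (left/right distinguished) on n nodes are counted by C_n; here n = 11. So B = C_11 = 58786.
Weakly increasing sequences with a_i ≤ i biject with Dyck paths of semilength 6, so there are C_6. So D = C_6 = 132.
A + B − D = 132 + 58786 − 132 = 58786.

58786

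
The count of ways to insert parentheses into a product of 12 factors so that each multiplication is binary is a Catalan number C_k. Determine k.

Parenthesizations of m factors correspond to full binary trees with m leaves, counted by C_{m−1}; m = 12 gives C_11.

11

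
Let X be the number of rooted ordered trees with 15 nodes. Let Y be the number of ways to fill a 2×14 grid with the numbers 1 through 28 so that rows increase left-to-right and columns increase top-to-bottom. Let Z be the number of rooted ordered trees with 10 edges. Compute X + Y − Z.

5332084

A rooted plane tree on 15 nodes has 14 edges, and such trees are counted by C_14. So X = C_14 = 2674440.
By the hook-length formula (or a Dyck-path bijection), SYT of shape 2×14 number C_14. So Y = C_14 = 2674440.
Rooted ordered trees with n edges are counted by C_n; here n = 10. So Z = C_10 = 16796.
X + Y − Z = 2674440 + 2674440 − 16796 = 5332084.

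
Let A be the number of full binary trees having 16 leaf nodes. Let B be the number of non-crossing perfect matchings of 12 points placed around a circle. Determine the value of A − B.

Full binary trees with 16 leaves have 16−1 = 15 internal nodes, so there are C_15 of them. So A = C_15 = 9694845.
Pairing 12 circle points by 6 non-crossing chords gives C_6 matchings. So B = C_6 = 132.
A − B = 9694845 − 132 = 9694713.

9694713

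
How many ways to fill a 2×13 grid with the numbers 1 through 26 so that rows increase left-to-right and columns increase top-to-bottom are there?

Standard Young tableaux of shape 2×n are counted by C_n; here n = 13.
C_13 = C_12 · 2(2·12+1)/(12+2) = 208012 · 50/14 = 742900.

742900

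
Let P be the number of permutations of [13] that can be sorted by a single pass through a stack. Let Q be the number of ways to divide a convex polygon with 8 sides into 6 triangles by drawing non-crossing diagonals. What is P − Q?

742768

By Knuth's characterisation, the stack-sortable permutations of length 13 are the 231-avoiders, numbering C_13. So P = C_13 = 742900.
Triangulations of a convex m-gon are counted by C_{m−2}; with m = 8 this is C_6. So Q = C_6 = 132.
P − Q = 742900 − 132 = 742768.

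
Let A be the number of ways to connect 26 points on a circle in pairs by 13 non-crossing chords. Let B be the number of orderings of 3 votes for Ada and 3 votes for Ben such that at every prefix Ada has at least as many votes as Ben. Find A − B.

742895

Non-crossing perfect matchings of 2n points on a circle are counted by C_n; with 26 points, n = 13. So A = C_13 = 742900.
Ballot sequences with n votes each where one side never trails are Dyck words, counted by C_n; here n = 3. So B = C_3 = 5.
A − B = 742900 − 5 = 742895.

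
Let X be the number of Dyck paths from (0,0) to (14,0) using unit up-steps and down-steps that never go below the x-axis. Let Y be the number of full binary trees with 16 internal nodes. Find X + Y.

35358099

Paths of 7 up- and 7 down-steps that never dip below the axis are Dyck paths; their count is C_7. So X = C_7 = 429.
Full binary trees with n internal nodes are counted by C_n; here n = 16. So Y = C_16 = 35357670.
X + Y = 429 + 35357670 = 35358099.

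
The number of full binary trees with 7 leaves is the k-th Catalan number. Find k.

6

Full binary trees with 7 leaves have 7−1 = 6 internal nodes, so there are C_6 of them.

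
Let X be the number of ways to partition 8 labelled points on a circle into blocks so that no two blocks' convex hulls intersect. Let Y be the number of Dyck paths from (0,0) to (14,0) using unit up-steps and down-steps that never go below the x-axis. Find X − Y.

1001

Non-crossing partitions of an n-element set are counted by C_n; here n = 8. So X = C_8 = 1430.
Dyck paths of semilength n (length 2n) are counted by C_n; here n = 7. So Y = C_7 = 429.
X − Y = 1430 − 429 = 1001.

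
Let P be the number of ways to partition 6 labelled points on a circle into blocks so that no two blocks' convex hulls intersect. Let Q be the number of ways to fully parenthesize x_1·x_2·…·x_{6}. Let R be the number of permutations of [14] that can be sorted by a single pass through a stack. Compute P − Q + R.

2674530

Non-crossing partitions of an n-element set are counted by C_n; here n = 6. So P = C_6 = 132.
Ways to associate a product of 6 factors correspond to binary trees on 6 leaves, so the count is C_5. So Q = C_5 = 42.
By Knuth's characterisation, the stack-sortable permutations of length 14 are the 231-avoiders, numbering C_14. So R = C_14 = 2674440.
P − Q + R = 132 − 42 + 2674440 = 2674530.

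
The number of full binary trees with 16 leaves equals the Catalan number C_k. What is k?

15

Full binary trees with 16 leaves have 16−1 = 15 internal nodes, so there are C_15 of them.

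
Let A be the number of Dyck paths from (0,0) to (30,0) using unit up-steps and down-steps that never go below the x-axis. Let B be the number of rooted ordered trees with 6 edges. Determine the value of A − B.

Paths of 15 up- and 15 down-steps that never dip below the axis are Dyck paths; their count is C_15. So A = C_15 = 9694845.
Rooted ordered trees with n edges are counted by C_n; here n = 6. So B = C_6 = 132.
A − B = 9694845 − 132 = 9694713.

9694713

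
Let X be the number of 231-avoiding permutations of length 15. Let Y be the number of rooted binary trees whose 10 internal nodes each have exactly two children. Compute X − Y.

For any fixed pattern of length 3, the pattern-avoiding permutations of [15] number C_15. So X = C_15 = 9694845.
The number of full binary trees on 10 internal nodes is the Catalan number C_10. So Y = C_10 = 16796.
X − Y = 9694845 − 16796 = 9678049.

9678049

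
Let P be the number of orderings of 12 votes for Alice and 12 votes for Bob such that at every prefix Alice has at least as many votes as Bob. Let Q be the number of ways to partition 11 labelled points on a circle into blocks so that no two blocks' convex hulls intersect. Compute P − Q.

Reading a vote for the leader as '(' and for the other as ')' turns such a sequence into a balanced string of 12 pairs, so the count is C_12. So P = C_12 = 208012.
Non-crossing partitions of an n-element set are counted by C_n; here n = 11. So Q = C_11 = 58786.
P − Q = 208012 − 58786 = 149226.

149226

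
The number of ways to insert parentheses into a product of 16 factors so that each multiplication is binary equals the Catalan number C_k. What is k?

15

Parenthesizations of m factors correspond to full binary trees with m leaves, counted by C_{m−1}; m = 16 gives C_15.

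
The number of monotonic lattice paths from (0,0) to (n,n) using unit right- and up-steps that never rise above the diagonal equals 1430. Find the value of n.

8

Such diagonal-avoiding paths in an n×n grid are counted by C_n. The Catalan number equal to 1430 is C_8.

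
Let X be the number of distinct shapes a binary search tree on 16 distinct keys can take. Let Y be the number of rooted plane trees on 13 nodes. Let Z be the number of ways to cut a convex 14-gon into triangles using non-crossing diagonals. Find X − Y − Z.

34941646

Binary trees (left/right distinguished) on n nodes are counted by C_n; here n = 16. So X = C_16 = 35357670.
Rooted ordered (plane) trees on m nodes have m−1 edges and are counted by C_{m−1}; m = 13 gives C_12. So Y = C_12 = 208012.
Triangulations of a convex m-gon are counted by C_{m−2}; with m = 14 this is C_12. So Z = C_12 = 208012.
X − Y − Z = 35357670 − 208012 − 208012 = 34941646.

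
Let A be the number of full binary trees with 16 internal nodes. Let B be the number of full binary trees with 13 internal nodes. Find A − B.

34614770

Full binary trees with n internal nodes are counted by C_n; here n = 16. So A = C_16 = 35357670.
The number of full binary trees on 13 internal nodes is the Catalan number C_13. So B = C_13 = 742900.
A − B = 35357670 − 742900 = 34614770.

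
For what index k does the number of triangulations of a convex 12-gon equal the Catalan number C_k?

10

A convex 12-gon is triangulated into 10 triangles, and the number of such triangulations is the Catalan number C_{12−2} = C_10.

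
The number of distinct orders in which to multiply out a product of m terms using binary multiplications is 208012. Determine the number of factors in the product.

13

Parenthesizations of m factors are counted by C_{m−1}, and C_12 = 208012.
So the index is 12, and the number of factors is 12 + 1 = 13.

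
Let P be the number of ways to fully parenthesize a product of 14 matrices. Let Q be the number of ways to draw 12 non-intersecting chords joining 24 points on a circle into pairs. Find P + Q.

Bracketing 14 factors into binary products is counted by C_{14−1} = C_13. So P = C_13 = 742900.
Pairing 24 circle points by 12 non-crossing chords gives C_12 matchings. So Q = C_12 = 208012.
P + Q = 742900 + 208012 = 950912.

950912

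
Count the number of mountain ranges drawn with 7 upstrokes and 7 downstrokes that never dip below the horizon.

Dyck paths of semilength n (length 2n) are counted by C_n; here n = 7.
C_7 = C(14,7)/8 = 3432/8 = 429.

429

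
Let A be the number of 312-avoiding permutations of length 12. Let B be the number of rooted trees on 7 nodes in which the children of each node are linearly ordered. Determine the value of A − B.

For any fixed pattern of length 3, the pattern-avoiding permutations of [12] number C_12. So A = C_12 = 208012.
A rooted plane tree on 7 nodes has 6 edges, and such trees are counted by C_6. So B = C_6 = 132.
A − B = 208012 − 132 = 207880.

207880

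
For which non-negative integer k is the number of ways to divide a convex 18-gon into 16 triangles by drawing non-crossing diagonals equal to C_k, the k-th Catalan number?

A convex 18-gon is triangulated into 16 triangles, and the number of such triangulations is the Catalan number C_{18−2} = C_16.

16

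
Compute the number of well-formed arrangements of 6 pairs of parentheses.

Balanced strings of n pairs of brackets are counted by C_n; here n = 6.
C_6 = C(12,6)/7 = 924/7 = 132.

132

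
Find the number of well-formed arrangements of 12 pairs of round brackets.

208012

A balanced arrangement of 12 bracket pairs is a Dyck word of semilength 12, so the count is C_12.
C_12 = 208012.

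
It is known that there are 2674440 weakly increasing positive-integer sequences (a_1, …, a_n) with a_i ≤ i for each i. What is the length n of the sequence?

Such sub-staircase sequences of length n are counted by C_n. The Catalan number equal to 2674440 is C_14.

14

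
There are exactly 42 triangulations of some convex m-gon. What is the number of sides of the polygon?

Triangulations of a convex m-gon are counted by C_{m−2}. Since C_5 = 42, the index is 5.
So m − 2 = 5, giving m = 7 sides.

7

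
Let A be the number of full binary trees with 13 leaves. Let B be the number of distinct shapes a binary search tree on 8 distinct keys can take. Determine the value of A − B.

206582

Full binary trees with 13 leaves have 13−1 = 12 internal nodes, so there are C_12 of them. So A = C_12 = 208012.
Rooted binary trees with 8 nodes (each child slot possibly empty) number C_8. So B = C_8 = 1430.
A − B = 208012 − 1430 = 206582.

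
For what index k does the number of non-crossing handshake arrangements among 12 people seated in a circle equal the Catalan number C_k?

With 12 = 2·6 people, non-crossing handshake pairings are non-crossing perfect matchings on a circle, counted by C_6.

6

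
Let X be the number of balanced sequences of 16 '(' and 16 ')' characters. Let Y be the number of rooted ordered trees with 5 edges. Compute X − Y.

35357628

A balanced arrangement of 16 bracket pairs is a Dyck word of semilength 16, so the count is C_16. So X = C_16 = 35357670.
A rooted plane tree with 5 edges has 6 nodes, and the count is C_5. So Y = C_5 = 42.
X − Y = 35357670 − 42 = 35357628.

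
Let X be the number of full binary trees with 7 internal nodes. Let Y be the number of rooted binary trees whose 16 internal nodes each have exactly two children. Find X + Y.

Full binary trees with n internal nodes are counted by C_n; here n = 7. So X = C_7 = 429.
The number of full binary trees on 16 internal nodes is the Catalan number C_16. So Y = C_16 = 35357670.
X + Y = 429 + 35357670 = 35358099.

35358099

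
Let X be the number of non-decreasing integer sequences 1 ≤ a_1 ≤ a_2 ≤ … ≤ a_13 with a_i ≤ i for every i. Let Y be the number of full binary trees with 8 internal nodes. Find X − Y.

Weakly increasing sequences with a_i ≤ i biject with Dyck paths of semilength 13, so there are C_13. So X = C_13 = 742900.
The number of full binary trees on 8 internal nodes is the Catalan number C_8. So Y = C_8 = 1430.
X − Y = 742900 − 1430 = 741470.

741470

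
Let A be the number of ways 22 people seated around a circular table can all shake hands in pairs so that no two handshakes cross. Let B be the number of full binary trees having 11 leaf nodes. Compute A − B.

41990

Non-crossing handshake pairings of 2n people are counted by C_n; 22 people gives n = 11. So A = C_11 = 58786.
Full binary trees with 11 leaves have 11−1 = 10 internal nodes, so there are C_10 of them. So B = C_10 = 16796.
A − B = 58786 − 16796 = 41990.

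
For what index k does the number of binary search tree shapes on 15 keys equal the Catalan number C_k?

There are C_n binary search tree shapes on n keys; with n = 15 that is C_15.

15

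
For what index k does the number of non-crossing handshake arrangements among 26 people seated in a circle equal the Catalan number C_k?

With 26 = 2·13 people, non-crossing handshake pairings are non-crossing perfect matchings on a circle, counted by C_13.

13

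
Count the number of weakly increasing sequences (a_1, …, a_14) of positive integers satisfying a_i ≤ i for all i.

Such sub-staircase sequences of length n are counted by C_n; here n = 14.
C_14 = C(28,14)/15 = 40116600/15 = 2674440.

2674440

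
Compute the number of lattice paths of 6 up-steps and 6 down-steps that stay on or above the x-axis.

132

A Dyck path with 6 up-steps and 6 down-steps has semilength 6, so there are C_6 of them.
C_6 = C(12,6)/7 = 924/7 = 132.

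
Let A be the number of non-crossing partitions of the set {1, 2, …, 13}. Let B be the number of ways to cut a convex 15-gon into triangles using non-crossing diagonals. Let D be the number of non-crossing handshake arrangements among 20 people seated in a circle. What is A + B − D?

Non-crossing partitions of an n-element set are counted by C_n; here n = 13. So A = C_13 = 742900.
Triangulations of a convex m-gon are counted by C_{m−2}; with m = 15 this is C_13. So B = C_13 = 742900.
With 20 = 2·10 people, non-crossing handshake pairings are non-crossing perfect matchings on a circle, counted by C_10. So D = C_10 = 16796.
A + B − D = 742900 + 742900 − 16796 = 1469004.

1469004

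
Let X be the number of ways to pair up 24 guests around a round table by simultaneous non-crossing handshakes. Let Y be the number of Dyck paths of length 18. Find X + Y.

212874

With 24 = 2·12 people, non-crossing handshake pairings are non-crossing perfect matchings on a circle, counted by C_12. So X = C_12 = 208012.
Dyck paths of semilength n (length 2n) are counted by C_n; here n = 9. So Y = C_9 = 4862.
X + Y = 208012 + 4862 = 212874.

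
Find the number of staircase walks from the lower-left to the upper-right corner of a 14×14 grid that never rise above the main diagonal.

2674440

Sub-diagonal monotone paths from (0,0) to (14,14) biject with Dyck paths of semilength 14, giving C_14.
C_14 = C(28,14)/15 = 40116600/15 = 2674440.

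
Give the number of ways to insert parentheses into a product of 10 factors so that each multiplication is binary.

4862

Ways to associate a product of 10 factors correspond to binary trees on 10 leaves, so the count is C_9.
C_9 = C_8 · 2(2·8+1)/(8+2) = 1430 · 34/10 = 4862.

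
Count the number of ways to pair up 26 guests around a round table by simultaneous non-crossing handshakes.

Non-crossing handshake pairings of 2n people are counted by C_n; 26 people gives n = 13.
C_13 = C_12 · 2(2·12+1)/(12+2) = 208012 · 50/14 = 742900.

742900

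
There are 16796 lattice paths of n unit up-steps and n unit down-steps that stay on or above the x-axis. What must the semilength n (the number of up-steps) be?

Dyck paths of semilength n are counted by C_n. The Catalan number equal to 16796 is C_10.

10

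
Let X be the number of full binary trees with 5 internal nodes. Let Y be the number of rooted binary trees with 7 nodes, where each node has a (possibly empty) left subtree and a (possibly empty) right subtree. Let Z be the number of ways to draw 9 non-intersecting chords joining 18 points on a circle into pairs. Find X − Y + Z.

4475

Full binary trees with n internal nodes are counted by C_n; here n = 5. So X = C_5 = 42.
There are C_n binary search tree shapes on n keys; with n = 7 that is C_7. So Y = C_7 = 429.
Non-crossing perfect matchings of 2n points on a circle are counted by C_n; with 18 points, n = 9. So Z = C_9 = 4862.
X − Y + Z = 42 − 429 + 4862 = 4475.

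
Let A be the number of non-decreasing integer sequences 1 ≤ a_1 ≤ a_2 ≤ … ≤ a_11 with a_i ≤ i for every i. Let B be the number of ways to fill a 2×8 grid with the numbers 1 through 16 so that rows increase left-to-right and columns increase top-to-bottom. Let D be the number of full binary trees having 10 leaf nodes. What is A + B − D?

Such sub-staircase sequences of length n are counted by C_n; here n = 11. So A = C_11 = 58786.
By the hook-length formula (or a Dyck-path bijection), SYT of shape 2×8 number C_8. So B = C_8 = 1430.
Full binary trees with 10 leaves have 10−1 = 9 internal nodes, so there are C_9 of them. So D = C_9 = 4862.
A + B − D = 58786 + 1430 − 4862 = 55354.

55354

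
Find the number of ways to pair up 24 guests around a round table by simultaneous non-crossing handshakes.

Non-crossing handshake pairings of 2n people are counted by C_n; 24 people gives n = 12.
C_12 = C(24,12)/13 = 2704156/13 = 208012.

208012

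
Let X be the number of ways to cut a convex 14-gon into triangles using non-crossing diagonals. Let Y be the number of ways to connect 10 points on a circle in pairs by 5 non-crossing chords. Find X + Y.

The number of triangulations of a 14-gon is the Catalan number C_12 (index = sides − 2). So X = C_12 = 208012.
Pairing 10 circle points by 5 non-crossing chords gives C_5 matchings. So Y = C_5 = 42.
X + Y = 208012 + 42 = 208054.

208054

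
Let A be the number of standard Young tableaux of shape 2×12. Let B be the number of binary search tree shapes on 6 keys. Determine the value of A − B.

207880

By the hook-length formula (or a Dyck-path bijection), SYT of shape 2×12 number C_12. So A = C_12 = 208012.
There are C_n binary search tree shapes on n keys; with n = 6 that is C_6. So B = C_6 = 132.
A − B = 208012 − 132 = 207880.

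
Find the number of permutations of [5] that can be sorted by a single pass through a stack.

By Knuth's characterisation, the stack-sortable permutations of length 5 are the 231-avoiders, numbering C_5.
C_5 = C_4 · 2(2·4+1)/(4+2) = 14 · 18/6 = 42.

42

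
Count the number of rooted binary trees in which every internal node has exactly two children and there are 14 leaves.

A full binary tree with L leaves has L−1 internal nodes and is counted by C_{L−1}; L = 14 gives C_13.
C_13 = C_12 · 2(2·12+1)/(12+2) = 208012 · 50/14 = 742900.

742900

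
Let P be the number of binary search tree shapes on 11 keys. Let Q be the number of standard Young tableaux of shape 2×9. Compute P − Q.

Rooted binary trees with 11 nodes (each child slot possibly empty) number C_11. So P = C_11 = 58786.
Standard Young tableaux of shape 2×n are counted by C_n; here n = 9. So Q = C_9 = 4862.
P − Q = 58786 − 4862 = 53924.

53924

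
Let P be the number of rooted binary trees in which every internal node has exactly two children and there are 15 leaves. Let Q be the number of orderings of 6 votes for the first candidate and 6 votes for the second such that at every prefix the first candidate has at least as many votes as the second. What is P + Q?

Full binary trees with 15 leaves have 15−1 = 14 internal nodes, so there are C_14 of them. So P = C_14 = 2674440.
Reading a vote for the leader as '(' and for the other as ')' turns such a sequence into a balanced string of 6 pairs, so the count is C_6. So Q = C_6 = 132.
P + Q = 2674440 + 132 = 2674572.

2674572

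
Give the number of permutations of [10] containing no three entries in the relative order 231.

16796

For any fixed pattern of length 3, the pattern-avoiding permutations of [10] number C_10.
C_10 = C(20,10)/11 = 184756/11 = 16796.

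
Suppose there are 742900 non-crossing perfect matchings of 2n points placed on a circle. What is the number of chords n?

Non-crossing pairings of 2n points on a circle are counted by C_n. The Catalan number equal to 742900 is C_13.

13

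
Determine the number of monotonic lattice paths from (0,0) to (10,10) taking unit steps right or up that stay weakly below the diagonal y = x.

16796

Sub-diagonal monotone paths from (0,0) to (10,10) biject with Dyck paths of semilength 10, giving C_10.
C_10 = C_9 · 2(2·9+1)/(9+2) = 4862 · 38/11 = 16796.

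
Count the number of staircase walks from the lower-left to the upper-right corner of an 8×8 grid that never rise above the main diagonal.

Sub-diagonal monotone paths from (0,0) to (8,8) biject with Dyck paths of semilength 8, giving C_8.
C_8 = C(16,8)/9 = 12870/9 = 1430.

1430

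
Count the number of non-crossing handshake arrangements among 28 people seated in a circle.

With 28 = 2·14 people, non-crossing handshake pairings are non-crossing perfect matchings on a circle, counted by C_14.
C_14 = 2674440.

2674440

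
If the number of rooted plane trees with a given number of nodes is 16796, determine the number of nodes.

Rooted ordered trees on m nodes are counted by C_{m−1}. Since C_10 = 16796, the index is 10.
So the index is 10, and the number of nodes is 10 + 1 = 11.

11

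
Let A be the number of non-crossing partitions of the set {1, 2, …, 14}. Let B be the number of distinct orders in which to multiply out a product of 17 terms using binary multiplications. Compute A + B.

38032110

Non-crossing partitions of an n-element set are counted by C_n; here n = 14. So A = C_14 = 2674440.
Parenthesizations of m factors correspond to full binary trees with m leaves, counted by C_{m−1}; m = 17 gives C_16. So B = C_16 = 35357670.
A + B = 2674440 + 35357670 = 38032110.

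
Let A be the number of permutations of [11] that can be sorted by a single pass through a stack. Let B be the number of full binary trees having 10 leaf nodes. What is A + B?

63648

By Knuth's characterisation, the stack-sortable permutations of length 11 are the 231-avoiders, numbering C_11. So A = C_11 = 58786.
A full binary tree with L leaves has L−1 internal nodes and is counted by C_{L−1}; L = 10 gives C_9. So B = C_9 = 4862.
A + B = 58786 + 4862 = 63648.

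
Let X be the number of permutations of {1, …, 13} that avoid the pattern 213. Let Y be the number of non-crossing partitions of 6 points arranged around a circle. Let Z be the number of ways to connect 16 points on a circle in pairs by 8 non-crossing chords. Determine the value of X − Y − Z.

741338

For any fixed pattern of length 3, the pattern-avoiding permutations of [13] number C_13. So X = C_13 = 742900.
Non-crossing partitions of an n-element set are counted by C_n; here n = 6. So Y = C_6 = 132.
Non-crossing perfect matchings of 2n points on a circle are counted by C_n; with 16 points, n = 8. So Z = C_8 = 1430.
X − Y − Z = 742900 − 132 − 1430 = 741338.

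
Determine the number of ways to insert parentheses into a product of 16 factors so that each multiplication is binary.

Ways to associate a product of 16 factors correspond to binary trees on 16 leaves, so the count is C_15.
C_15 = C(30,15)/16 = 155117520/16 = 9694845.

9694845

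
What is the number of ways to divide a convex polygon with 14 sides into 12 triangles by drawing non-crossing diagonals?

Triangulations of a convex m-gon are counted by C_{m−2}; with m = 14 this is C_12.
C_12 = C(24,12)/13 = 2704156/13 = 208012.

208012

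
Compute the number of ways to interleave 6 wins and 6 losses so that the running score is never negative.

Reading a vote for the leader as '(' and for the other as ')' turns such a sequence into a balanced string of 6 pairs, so the count is C_6.
C_6 = C(12,6)/7 = 924/7 = 132.

132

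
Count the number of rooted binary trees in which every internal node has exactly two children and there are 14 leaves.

A full binary tree with L leaves has L−1 internal nodes and is counted by C_{L−1}; L = 14 gives C_13.
C_13 = C_12 · 2(2·12+1)/(12+2) = 208012 · 50/14 = 742900.

742900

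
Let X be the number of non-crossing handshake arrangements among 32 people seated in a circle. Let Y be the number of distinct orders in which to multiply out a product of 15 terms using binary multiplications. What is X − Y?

Non-crossing handshake pairings of 2n people are counted by C_n; 32 people gives n = 16. So X = C_16 = 35357670.
Ways to associate a product of 15 factors correspond to binary trees on 15 leaves, so the count is C_14. So Y = C_14 = 2674440.
X − Y = 35357670 − 2674440 = 32683230.

32683230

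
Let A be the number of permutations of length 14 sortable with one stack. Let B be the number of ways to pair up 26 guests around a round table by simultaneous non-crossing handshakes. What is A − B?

1931540

Stack-sortable permutations are exactly the 231-avoiding ones, counted by C_n; here n = 14. So A = C_14 = 2674440.
With 26 = 2·13 people, non-crossing handshake pairings are non-crossing perfect matchings on a circle, counted by C_13. So B = C_13 = 742900.
A − B = 2674440 − 742900 = 1931540.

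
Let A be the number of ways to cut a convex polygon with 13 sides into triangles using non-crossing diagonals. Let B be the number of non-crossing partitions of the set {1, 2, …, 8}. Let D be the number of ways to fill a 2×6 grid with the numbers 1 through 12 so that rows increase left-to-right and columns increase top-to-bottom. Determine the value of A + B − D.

Triangulations of a convex m-gon are counted by C_{m−2}; with m = 13 this is C_11. So A = C_11 = 58786.
Non-crossing partitions of an n-element set are counted by C_n; here n = 8. So B = C_8 = 1430.
By the hook-length formula (or a Dyck-path bijection), SYT of shape 2×6 number C_6. So D = C_6 = 132.
A + B − D = 58786 + 1430 − 132 = 60084.

60084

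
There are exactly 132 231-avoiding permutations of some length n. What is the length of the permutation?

6

Permutations of [n] avoiding a fixed length-3 pattern are counted by C_n. The Catalan number equal to 132 is C_6.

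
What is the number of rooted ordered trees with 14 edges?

A rooted plane tree with 14 edges has 15 nodes, and the count is C_14.
C_14 = C_13 · 2(2·13+1)/(13+2) = 742900 · 54/15 = 2674440.

2674440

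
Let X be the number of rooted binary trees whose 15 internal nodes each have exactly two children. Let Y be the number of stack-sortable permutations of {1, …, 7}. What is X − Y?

9694416

Full binary trees with n internal nodes are counted by C_n; here n = 15. So X = C_15 = 9694845.
Stack-sortable permutations are exactly the 231-avoiding ones, counted by C_n; here n = 7. So Y = C_7 = 429.
X − Y = 9694845 − 429 = 9694416.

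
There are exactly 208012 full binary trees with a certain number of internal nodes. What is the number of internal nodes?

12

Full binary trees with n internal nodes are counted by C_n; 208012 = C_12.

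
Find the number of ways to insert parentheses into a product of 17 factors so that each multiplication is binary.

Ways to associate a product of 17 factors correspond to binary trees on 17 leaves, so the count is C_16.
C_16 = 35357670.

35357670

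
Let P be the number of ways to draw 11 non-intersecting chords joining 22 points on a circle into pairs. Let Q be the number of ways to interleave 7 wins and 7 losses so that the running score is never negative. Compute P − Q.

Pairing 22 circle points by 11 non-crossing chords gives C_11 matchings. So P = C_11 = 58786.
Reading a vote for the leader as '(' and for the other as ')' turns such a sequence into a balanced string of 7 pairs, so the count is C_7. So Q = C_7 = 429.
P − Q = 58786 − 429 = 58357.

58357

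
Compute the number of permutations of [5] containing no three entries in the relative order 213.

42

Permutations of [n] avoiding any single length-3 pattern are counted by C_n; here n = 5.
C_5 = C(10,5)/6 = 252/6 = 42.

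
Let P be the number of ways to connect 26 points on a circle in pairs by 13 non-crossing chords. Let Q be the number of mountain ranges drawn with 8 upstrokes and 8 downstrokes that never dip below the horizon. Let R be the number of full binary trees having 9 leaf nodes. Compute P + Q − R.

742900

Non-crossing perfect matchings of 2n points on a circle are counted by C_n; with 26 points, n = 13. So P = C_13 = 742900.
Dyck paths of semilength n (length 2n) are counted by C_n; here n = 8. So Q = C_8 = 1430.
A full binary tree with L leaves has L−1 internal nodes and is counted by C_{L−1}; L = 9 gives C_8. So R = C_8 = 1430.
P + Q − R = 742900 + 1430 − 1430 = 742900.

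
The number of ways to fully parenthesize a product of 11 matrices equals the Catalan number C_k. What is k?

10

Parenthesizations of m factors correspond to full binary trees with m leaves, counted by C_{m−1}; m = 11 gives C_10.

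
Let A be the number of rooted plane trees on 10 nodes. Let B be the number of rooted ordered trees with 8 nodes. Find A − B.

4433

A rooted plane tree on 10 nodes has 9 edges, and such trees are counted by C_9. So A = C_9 = 4862.
Rooted ordered (plane) trees on m nodes have m−1 edges and are counted by C_{m−1}; m = 8 gives C_7. So B = C_7 = 429.
A − B = 4862 − 429 = 4433.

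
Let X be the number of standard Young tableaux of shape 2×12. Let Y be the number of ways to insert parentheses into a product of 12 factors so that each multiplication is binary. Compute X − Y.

149226

Standard Young tableaux of shape 2×n are counted by C_n; here n = 12. So X = C_12 = 208012.
Ways to associate a product of 12 factors correspond to binary trees on 12 leaves, so the count is C_11. So Y = C_11 = 58786.
X − Y = 208012 − 58786 = 149226.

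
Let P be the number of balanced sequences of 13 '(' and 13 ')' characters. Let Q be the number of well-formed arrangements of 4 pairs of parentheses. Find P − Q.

742886

Balanced strings of n pairs of brackets are counted by C_n; here n = 13. So P = C_13 = 742900.
A balanced arrangement of 4 bracket pairs is a Dyck word of semilength 4, so the count is C_4. So Q = C_4 = 14.
P − Q = 742900 − 14 = 742886.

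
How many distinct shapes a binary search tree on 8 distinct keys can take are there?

Rooted binary trees with 8 nodes (each child slot possibly empty) number C_8.
C_8 = C(16,8)/9 = 12870/9 = 1430.

1430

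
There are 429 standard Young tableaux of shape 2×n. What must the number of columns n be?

7

Standard Young tableaux of shape 2×n are counted by C_n; 429 = C_7.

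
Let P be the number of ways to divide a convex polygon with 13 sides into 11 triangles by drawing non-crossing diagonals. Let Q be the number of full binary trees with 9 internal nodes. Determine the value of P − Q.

53924

The number of triangulations of a 13-gon is the Catalan number C_11 (index = sides − 2). So P = C_11 = 58786.
Full binary trees with n internal nodes are counted by C_n; here n = 9. So Q = C_9 = 4862.
P − Q = 58786 − 4862 = 53924.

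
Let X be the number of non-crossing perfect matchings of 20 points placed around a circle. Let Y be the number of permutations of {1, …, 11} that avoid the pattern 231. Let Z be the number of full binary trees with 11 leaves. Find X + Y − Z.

58786

Non-crossing perfect matchings of 2n points on a circle are counted by C_n; with 20 points, n = 10. So X = C_10 = 16796.
Permutations of [n] avoiding any single length-3 pattern are counted by C_n; here n = 11. So Y = C_11 = 58786.
Full binary trees with 11 leaves have 11−1 = 10 internal nodes, so there are C_10 of them. So Z = C_10 = 16796.
X + Y − Z = 16796 + 58786 − 16796 = 58786.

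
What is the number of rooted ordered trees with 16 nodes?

A rooted plane tree on 16 nodes has 15 edges, and such trees are counted by C_15.
C_15 = 9694845.

9694845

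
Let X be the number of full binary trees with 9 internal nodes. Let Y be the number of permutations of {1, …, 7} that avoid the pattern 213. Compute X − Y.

The number of full binary trees on 9 internal nodes is the Catalan number C_9. So X = C_9 = 4862.
Permutations of [n] avoiding any single length-3 pattern are counted by C_n; here n = 7. So Y = C_7 = 429.
X − Y = 4862 − 429 = 4433.

4433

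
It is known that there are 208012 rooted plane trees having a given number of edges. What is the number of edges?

Rooted ordered trees with n edges are counted by C_n. The Catalan number equal to 208012 is C_12.

12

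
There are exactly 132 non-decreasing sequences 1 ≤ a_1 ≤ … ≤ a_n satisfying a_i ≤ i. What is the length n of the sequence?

Such sub-staircase sequences of length n are counted by C_n; 132 = C_6.

6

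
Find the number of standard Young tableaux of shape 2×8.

1430

Standard Young tableaux of shape 2×n are counted by C_n; here n = 8.
C_8 = C_7 · 2(2·7+1)/(7+2) = 429 · 30/9 = 1430.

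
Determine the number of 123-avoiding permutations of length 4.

For any fixed pattern of length 3, the pattern-avoiding permutations of [4] number C_4.
C_4 = C(8,4)/5 = 70/5 = 14.

14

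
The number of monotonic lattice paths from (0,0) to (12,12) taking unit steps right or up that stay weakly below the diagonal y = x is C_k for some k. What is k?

Sub-diagonal monotone paths from (0,0) to (12,12) biject with Dyck paths of semilength 12, giving C_12.

12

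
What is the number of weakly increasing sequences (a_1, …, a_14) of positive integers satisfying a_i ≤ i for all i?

2674440

Such sub-staircase sequences of length n are counted by C_n; here n = 14.
C_14 = C(28,14)/15 = 40116600/15 = 2674440.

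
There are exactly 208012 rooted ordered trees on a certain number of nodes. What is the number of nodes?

Rooted ordered trees on m nodes are counted by C_{m−1}. The Catalan number equal to 208012 is C_12.
So the index is 12, and the number of nodes is 12 + 1 = 13.

13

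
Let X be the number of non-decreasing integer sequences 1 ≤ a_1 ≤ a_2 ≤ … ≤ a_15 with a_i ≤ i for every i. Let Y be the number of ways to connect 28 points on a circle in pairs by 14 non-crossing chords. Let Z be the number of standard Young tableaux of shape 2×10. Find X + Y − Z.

Such sub-staircase sequences of length n are counted by C_n; here n = 15. So X = C_15 = 9694845.
Pairing 28 circle points by 14 non-crossing chords gives C_14 matchings. So Y = C_14 = 2674440.
By the hook-length formula (or a Dyck-path bijection), SYT of shape 2×10 number C_10. So Z = C_10 = 16796.
X + Y − Z = 9694845 + 2674440 − 16796 = 12352489.

12352489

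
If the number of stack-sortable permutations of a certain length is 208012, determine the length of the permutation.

Stack-sortable permutations of [n] are counted by C_n, and C_12 = 208012.

12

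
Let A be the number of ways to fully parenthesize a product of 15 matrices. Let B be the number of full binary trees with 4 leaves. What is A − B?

Bracketing 15 factors into binary products is counted by C_{15−1} = C_14. So A = C_14 = 2674440.
A full binary tree with L leaves has L−1 internal nodes and is counted by C_{L−1}; L = 4 gives C_3. So B = C_3 = 5.
A − B = 2674440 − 5 = 2674435.

2674435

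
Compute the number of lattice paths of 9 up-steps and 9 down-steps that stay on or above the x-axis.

4862

A Dyck path with 9 up-steps and 9 down-steps has semilength 9, so there are C_9 of them.
C_9 = C_8 · 2(2·8+1)/(8+2) = 1430 · 34/10 = 4862.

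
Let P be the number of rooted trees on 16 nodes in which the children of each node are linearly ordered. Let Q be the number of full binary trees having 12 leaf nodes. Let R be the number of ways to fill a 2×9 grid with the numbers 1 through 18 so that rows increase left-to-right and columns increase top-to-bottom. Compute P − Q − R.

A rooted plane tree on 16 nodes has 15 edges, and such trees are counted by C_15. So P = C_15 = 9694845.
Full binary trees with 12 leaves have 12−1 = 11 internal nodes, so there are C_11 of them. So Q = C_11 = 58786.
Standard Young tableaux of shape 2×n are counted by C_n; here n = 9. So R = C_9 = 4862.
P − Q − R = 9694845 − 58786 − 4862 = 9631197.

9631197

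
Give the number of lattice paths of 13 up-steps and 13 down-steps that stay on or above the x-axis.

742900

A Dyck path with 13 up-steps and 13 down-steps has semilength 13, so there are C_13 of them.
C_13 = 742900.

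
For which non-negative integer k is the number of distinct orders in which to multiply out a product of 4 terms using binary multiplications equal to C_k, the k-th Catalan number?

3

Ways to associate a product of 4 factors correspond to binary trees on 4 leaves, so the count is C_3.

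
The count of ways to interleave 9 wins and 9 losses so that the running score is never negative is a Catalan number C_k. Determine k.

Ballot sequences with n votes each where one side never trails are Dyck words, counted by C_n; here n = 9.

9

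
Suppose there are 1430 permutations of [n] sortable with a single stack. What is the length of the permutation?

8

Stack-sortable permutations of [n] are counted by C_n; 1430 = C_8.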